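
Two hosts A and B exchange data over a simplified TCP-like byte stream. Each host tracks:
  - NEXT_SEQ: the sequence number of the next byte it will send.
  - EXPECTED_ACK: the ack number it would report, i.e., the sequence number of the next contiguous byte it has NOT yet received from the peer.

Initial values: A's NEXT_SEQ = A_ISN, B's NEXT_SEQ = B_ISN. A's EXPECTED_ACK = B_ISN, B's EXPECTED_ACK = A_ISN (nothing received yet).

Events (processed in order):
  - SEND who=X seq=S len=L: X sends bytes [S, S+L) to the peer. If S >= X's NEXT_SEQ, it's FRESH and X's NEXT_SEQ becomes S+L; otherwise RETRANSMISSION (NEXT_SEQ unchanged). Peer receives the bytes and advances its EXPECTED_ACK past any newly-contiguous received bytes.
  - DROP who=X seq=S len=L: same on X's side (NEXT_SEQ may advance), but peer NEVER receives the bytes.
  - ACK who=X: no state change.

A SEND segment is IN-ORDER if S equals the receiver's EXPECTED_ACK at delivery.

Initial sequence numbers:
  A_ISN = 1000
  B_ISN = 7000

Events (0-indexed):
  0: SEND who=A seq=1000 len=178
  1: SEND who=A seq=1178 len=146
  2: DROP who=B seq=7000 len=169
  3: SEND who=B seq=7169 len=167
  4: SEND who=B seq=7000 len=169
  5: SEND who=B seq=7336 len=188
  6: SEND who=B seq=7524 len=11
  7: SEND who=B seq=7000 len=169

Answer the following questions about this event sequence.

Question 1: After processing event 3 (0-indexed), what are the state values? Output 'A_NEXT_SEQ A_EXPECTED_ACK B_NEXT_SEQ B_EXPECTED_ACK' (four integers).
After event 0: A_seq=1178 A_ack=7000 B_seq=7000 B_ack=1178
After event 1: A_seq=1324 A_ack=7000 B_seq=7000 B_ack=1324
After event 2: A_seq=1324 A_ack=7000 B_seq=7169 B_ack=1324
After event 3: A_seq=1324 A_ack=7000 B_seq=7336 B_ack=1324

1324 7000 7336 1324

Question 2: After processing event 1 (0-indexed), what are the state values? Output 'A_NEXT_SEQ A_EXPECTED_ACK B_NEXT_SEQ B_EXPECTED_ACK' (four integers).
After event 0: A_seq=1178 A_ack=7000 B_seq=7000 B_ack=1178
After event 1: A_seq=1324 A_ack=7000 B_seq=7000 B_ack=1324

1324 7000 7000 1324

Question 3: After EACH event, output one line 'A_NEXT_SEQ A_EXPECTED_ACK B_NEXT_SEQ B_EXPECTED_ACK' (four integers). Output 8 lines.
1178 7000 7000 1178
1324 7000 7000 1324
1324 7000 7169 1324
1324 7000 7336 1324
1324 7336 7336 1324
1324 7524 7524 1324
1324 7535 7535 1324
1324 7535 7535 1324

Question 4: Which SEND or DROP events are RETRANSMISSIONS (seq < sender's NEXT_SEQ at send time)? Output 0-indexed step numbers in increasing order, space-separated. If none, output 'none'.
Answer: 4 7

Derivation:
Step 0: SEND seq=1000 -> fresh
Step 1: SEND seq=1178 -> fresh
Step 2: DROP seq=7000 -> fresh
Step 3: SEND seq=7169 -> fresh
Step 4: SEND seq=7000 -> retransmit
Step 5: SEND seq=7336 -> fresh
Step 6: SEND seq=7524 -> fresh
Step 7: SEND seq=7000 -> retransmit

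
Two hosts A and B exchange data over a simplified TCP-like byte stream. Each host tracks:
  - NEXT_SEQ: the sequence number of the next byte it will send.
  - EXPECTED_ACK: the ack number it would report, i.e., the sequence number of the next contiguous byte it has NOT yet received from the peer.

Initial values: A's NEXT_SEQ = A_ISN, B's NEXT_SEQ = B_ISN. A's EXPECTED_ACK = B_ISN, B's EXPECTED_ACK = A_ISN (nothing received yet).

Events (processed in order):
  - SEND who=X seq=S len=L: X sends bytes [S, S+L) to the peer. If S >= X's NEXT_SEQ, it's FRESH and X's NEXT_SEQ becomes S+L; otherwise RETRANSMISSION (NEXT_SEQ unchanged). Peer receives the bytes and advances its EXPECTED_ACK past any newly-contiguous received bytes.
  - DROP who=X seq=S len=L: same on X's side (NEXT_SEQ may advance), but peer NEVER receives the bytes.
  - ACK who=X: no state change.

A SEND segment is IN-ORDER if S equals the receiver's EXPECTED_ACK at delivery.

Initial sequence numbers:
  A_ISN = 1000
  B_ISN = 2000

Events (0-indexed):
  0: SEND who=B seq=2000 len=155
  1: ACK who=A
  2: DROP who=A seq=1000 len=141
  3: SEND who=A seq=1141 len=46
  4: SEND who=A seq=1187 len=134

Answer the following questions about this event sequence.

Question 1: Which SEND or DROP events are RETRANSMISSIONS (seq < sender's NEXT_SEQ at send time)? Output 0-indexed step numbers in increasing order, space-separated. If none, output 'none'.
Answer: none

Derivation:
Step 0: SEND seq=2000 -> fresh
Step 2: DROP seq=1000 -> fresh
Step 3: SEND seq=1141 -> fresh
Step 4: SEND seq=1187 -> fresh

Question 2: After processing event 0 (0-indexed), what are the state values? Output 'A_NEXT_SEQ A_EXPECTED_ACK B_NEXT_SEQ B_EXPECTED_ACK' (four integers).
After event 0: A_seq=1000 A_ack=2155 B_seq=2155 B_ack=1000

1000 2155 2155 1000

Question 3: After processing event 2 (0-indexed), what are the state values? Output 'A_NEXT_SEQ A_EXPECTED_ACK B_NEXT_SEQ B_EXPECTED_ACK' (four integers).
After event 0: A_seq=1000 A_ack=2155 B_seq=2155 B_ack=1000
After event 1: A_seq=1000 A_ack=2155 B_seq=2155 B_ack=1000
After event 2: A_seq=1141 A_ack=2155 B_seq=2155 B_ack=1000

1141 2155 2155 1000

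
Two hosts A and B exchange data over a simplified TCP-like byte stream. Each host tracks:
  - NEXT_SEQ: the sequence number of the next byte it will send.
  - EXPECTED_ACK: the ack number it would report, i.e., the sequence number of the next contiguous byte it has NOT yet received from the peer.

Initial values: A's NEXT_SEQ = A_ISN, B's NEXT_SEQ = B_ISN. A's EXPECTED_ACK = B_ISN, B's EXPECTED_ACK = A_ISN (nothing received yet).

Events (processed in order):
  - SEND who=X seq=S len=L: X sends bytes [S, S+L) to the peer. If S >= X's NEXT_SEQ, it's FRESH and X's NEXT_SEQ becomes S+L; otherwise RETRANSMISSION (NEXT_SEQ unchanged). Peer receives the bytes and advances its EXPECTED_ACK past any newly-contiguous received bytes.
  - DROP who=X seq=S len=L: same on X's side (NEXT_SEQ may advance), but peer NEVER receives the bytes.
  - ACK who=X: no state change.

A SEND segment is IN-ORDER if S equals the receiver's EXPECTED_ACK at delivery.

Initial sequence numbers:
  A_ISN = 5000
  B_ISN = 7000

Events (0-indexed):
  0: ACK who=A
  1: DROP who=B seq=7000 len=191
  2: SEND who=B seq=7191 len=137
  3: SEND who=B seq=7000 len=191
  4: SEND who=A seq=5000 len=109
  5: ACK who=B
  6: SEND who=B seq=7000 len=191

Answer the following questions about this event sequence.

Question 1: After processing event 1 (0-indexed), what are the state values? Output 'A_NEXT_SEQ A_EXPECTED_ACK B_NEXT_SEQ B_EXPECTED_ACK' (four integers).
After event 0: A_seq=5000 A_ack=7000 B_seq=7000 B_ack=5000
After event 1: A_seq=5000 A_ack=7000 B_seq=7191 B_ack=5000

5000 7000 7191 5000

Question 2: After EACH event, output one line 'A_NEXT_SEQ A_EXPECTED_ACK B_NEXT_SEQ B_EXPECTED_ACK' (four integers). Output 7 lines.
5000 7000 7000 5000
5000 7000 7191 5000
5000 7000 7328 5000
5000 7328 7328 5000
5109 7328 7328 5109
5109 7328 7328 5109
5109 7328 7328 5109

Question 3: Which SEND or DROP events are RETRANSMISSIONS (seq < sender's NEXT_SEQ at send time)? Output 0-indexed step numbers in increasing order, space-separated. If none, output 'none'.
Step 1: DROP seq=7000 -> fresh
Step 2: SEND seq=7191 -> fresh
Step 3: SEND seq=7000 -> retransmit
Step 4: SEND seq=5000 -> fresh
Step 6: SEND seq=7000 -> retransmit

Answer: 3 6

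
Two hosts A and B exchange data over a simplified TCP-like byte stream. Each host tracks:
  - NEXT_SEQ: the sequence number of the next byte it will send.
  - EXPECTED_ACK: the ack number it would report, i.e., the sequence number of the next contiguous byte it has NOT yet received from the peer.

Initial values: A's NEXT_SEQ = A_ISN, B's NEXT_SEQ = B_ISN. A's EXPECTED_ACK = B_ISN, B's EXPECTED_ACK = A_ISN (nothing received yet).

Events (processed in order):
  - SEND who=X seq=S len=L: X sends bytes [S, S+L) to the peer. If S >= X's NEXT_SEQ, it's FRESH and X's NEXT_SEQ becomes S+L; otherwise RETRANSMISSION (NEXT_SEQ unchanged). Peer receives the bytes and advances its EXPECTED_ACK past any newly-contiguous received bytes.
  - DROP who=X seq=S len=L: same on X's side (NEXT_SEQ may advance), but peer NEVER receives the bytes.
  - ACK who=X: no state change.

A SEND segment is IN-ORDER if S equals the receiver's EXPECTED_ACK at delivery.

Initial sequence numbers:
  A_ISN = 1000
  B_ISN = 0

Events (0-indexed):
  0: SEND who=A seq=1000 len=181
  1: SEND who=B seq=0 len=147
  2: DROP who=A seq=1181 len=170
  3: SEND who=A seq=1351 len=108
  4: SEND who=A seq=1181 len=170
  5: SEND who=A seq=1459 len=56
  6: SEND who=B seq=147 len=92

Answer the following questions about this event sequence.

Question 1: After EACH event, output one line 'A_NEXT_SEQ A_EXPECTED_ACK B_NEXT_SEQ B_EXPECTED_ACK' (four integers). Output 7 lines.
1181 0 0 1181
1181 147 147 1181
1351 147 147 1181
1459 147 147 1181
1459 147 147 1459
1515 147 147 1515
1515 239 239 1515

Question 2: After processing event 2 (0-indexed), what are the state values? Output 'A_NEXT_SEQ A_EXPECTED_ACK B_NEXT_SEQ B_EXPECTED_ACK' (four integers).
After event 0: A_seq=1181 A_ack=0 B_seq=0 B_ack=1181
After event 1: A_seq=1181 A_ack=147 B_seq=147 B_ack=1181
After event 2: A_seq=1351 A_ack=147 B_seq=147 B_ack=1181

1351 147 147 1181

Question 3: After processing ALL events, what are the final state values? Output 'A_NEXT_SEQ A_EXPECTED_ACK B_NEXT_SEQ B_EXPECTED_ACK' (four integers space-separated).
After event 0: A_seq=1181 A_ack=0 B_seq=0 B_ack=1181
After event 1: A_seq=1181 A_ack=147 B_seq=147 B_ack=1181
After event 2: A_seq=1351 A_ack=147 B_seq=147 B_ack=1181
After event 3: A_seq=1459 A_ack=147 B_seq=147 B_ack=1181
After event 4: A_seq=1459 A_ack=147 B_seq=147 B_ack=1459
After event 5: A_seq=1515 A_ack=147 B_seq=147 B_ack=1515
After event 6: A_seq=1515 A_ack=239 B_seq=239 B_ack=1515

Answer: 1515 239 239 1515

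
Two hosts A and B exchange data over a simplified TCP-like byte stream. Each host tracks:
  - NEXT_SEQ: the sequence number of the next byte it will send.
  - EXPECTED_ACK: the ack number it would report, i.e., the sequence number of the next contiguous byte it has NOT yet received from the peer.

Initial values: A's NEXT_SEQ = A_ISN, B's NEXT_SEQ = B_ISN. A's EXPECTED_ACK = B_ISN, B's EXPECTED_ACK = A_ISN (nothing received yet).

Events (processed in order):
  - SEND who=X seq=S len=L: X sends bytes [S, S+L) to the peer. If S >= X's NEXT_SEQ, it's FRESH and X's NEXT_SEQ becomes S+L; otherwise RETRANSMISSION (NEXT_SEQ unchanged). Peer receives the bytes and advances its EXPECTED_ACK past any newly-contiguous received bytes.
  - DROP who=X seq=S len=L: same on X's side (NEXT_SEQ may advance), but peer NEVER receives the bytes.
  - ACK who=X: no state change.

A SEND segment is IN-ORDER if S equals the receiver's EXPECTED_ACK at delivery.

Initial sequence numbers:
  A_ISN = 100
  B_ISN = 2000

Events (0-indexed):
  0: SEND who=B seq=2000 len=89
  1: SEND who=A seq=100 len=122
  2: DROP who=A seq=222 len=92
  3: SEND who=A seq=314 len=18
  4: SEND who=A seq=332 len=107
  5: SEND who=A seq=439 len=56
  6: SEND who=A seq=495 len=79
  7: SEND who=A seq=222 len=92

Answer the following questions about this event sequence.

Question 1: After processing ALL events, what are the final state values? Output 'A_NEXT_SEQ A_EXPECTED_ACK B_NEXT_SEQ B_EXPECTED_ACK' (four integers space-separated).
Answer: 574 2089 2089 574

Derivation:
After event 0: A_seq=100 A_ack=2089 B_seq=2089 B_ack=100
After event 1: A_seq=222 A_ack=2089 B_seq=2089 B_ack=222
After event 2: A_seq=314 A_ack=2089 B_seq=2089 B_ack=222
After event 3: A_seq=332 A_ack=2089 B_seq=2089 B_ack=222
After event 4: A_seq=439 A_ack=2089 B_seq=2089 B_ack=222
After event 5: A_seq=495 A_ack=2089 B_seq=2089 B_ack=222
After event 6: A_seq=574 A_ack=2089 B_seq=2089 B_ack=222
After event 7: A_seq=574 A_ack=2089 B_seq=2089 B_ack=574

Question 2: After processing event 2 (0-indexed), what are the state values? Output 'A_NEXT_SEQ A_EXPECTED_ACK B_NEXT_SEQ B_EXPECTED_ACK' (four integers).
After event 0: A_seq=100 A_ack=2089 B_seq=2089 B_ack=100
After event 1: A_seq=222 A_ack=2089 B_seq=2089 B_ack=222
After event 2: A_seq=314 A_ack=2089 B_seq=2089 B_ack=222

314 2089 2089 222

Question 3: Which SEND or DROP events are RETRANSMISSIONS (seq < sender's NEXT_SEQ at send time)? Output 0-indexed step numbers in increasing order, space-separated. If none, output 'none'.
Step 0: SEND seq=2000 -> fresh
Step 1: SEND seq=100 -> fresh
Step 2: DROP seq=222 -> fresh
Step 3: SEND seq=314 -> fresh
Step 4: SEND seq=332 -> fresh
Step 5: SEND seq=439 -> fresh
Step 6: SEND seq=495 -> fresh
Step 7: SEND seq=222 -> retransmit

Answer: 7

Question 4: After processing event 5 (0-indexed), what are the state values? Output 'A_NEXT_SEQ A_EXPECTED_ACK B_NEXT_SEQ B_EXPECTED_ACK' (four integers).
After event 0: A_seq=100 A_ack=2089 B_seq=2089 B_ack=100
After event 1: A_seq=222 A_ack=2089 B_seq=2089 B_ack=222
After event 2: A_seq=314 A_ack=2089 B_seq=2089 B_ack=222
After event 3: A_seq=332 A_ack=2089 B_seq=2089 B_ack=222
After event 4: A_seq=439 A_ack=2089 B_seq=2089 B_ack=222
After event 5: A_seq=495 A_ack=2089 B_seq=2089 B_ack=222

495 2089 2089 222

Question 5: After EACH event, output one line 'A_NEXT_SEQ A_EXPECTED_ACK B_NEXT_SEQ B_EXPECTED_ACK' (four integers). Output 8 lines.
100 2089 2089 100
222 2089 2089 222
314 2089 2089 222
332 2089 2089 222
439 2089 2089 222
495 2089 2089 222
574 2089 2089 222
574 2089 2089 574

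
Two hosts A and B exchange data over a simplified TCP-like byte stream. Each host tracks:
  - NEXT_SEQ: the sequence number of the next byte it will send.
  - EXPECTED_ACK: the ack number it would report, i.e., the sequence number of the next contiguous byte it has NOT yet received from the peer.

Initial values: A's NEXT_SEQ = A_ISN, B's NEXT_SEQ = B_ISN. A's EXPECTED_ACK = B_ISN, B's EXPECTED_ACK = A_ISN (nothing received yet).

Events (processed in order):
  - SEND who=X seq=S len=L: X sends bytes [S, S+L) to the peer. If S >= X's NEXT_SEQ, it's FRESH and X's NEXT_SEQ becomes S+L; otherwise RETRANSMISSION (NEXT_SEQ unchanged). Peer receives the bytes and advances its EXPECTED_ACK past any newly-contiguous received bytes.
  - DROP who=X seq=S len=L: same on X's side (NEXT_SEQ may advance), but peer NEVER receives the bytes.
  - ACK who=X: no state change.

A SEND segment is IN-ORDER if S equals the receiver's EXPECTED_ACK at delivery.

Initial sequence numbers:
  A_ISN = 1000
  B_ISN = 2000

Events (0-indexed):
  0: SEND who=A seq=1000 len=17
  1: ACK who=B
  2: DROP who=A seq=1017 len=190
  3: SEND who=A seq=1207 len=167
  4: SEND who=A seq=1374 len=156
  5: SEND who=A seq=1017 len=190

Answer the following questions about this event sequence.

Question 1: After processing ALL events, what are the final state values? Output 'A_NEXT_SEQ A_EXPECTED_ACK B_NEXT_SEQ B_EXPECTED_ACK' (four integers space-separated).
Answer: 1530 2000 2000 1530

Derivation:
After event 0: A_seq=1017 A_ack=2000 B_seq=2000 B_ack=1017
After event 1: A_seq=1017 A_ack=2000 B_seq=2000 B_ack=1017
After event 2: A_seq=1207 A_ack=2000 B_seq=2000 B_ack=1017
After event 3: A_seq=1374 A_ack=2000 B_seq=2000 B_ack=1017
After event 4: A_seq=1530 A_ack=2000 B_seq=2000 B_ack=1017
After event 5: A_seq=1530 A_ack=2000 B_seq=2000 B_ack=1530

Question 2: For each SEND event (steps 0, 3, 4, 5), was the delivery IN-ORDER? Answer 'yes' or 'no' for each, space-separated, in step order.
Answer: yes no no yes

Derivation:
Step 0: SEND seq=1000 -> in-order
Step 3: SEND seq=1207 -> out-of-order
Step 4: SEND seq=1374 -> out-of-order
Step 5: SEND seq=1017 -> in-order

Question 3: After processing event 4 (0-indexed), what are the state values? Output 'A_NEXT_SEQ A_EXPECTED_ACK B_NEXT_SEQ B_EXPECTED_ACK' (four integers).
After event 0: A_seq=1017 A_ack=2000 B_seq=2000 B_ack=1017
After event 1: A_seq=1017 A_ack=2000 B_seq=2000 B_ack=1017
After event 2: A_seq=1207 A_ack=2000 B_seq=2000 B_ack=1017
After event 3: A_seq=1374 A_ack=2000 B_seq=2000 B_ack=1017
After event 4: A_seq=1530 A_ack=2000 B_seq=2000 B_ack=1017

1530 2000 2000 1017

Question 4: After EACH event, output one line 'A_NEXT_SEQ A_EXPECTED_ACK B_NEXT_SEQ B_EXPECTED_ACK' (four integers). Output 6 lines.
1017 2000 2000 1017
1017 2000 2000 1017
1207 2000 2000 1017
1374 2000 2000 1017
1530 2000 2000 1017
1530 2000 2000 1530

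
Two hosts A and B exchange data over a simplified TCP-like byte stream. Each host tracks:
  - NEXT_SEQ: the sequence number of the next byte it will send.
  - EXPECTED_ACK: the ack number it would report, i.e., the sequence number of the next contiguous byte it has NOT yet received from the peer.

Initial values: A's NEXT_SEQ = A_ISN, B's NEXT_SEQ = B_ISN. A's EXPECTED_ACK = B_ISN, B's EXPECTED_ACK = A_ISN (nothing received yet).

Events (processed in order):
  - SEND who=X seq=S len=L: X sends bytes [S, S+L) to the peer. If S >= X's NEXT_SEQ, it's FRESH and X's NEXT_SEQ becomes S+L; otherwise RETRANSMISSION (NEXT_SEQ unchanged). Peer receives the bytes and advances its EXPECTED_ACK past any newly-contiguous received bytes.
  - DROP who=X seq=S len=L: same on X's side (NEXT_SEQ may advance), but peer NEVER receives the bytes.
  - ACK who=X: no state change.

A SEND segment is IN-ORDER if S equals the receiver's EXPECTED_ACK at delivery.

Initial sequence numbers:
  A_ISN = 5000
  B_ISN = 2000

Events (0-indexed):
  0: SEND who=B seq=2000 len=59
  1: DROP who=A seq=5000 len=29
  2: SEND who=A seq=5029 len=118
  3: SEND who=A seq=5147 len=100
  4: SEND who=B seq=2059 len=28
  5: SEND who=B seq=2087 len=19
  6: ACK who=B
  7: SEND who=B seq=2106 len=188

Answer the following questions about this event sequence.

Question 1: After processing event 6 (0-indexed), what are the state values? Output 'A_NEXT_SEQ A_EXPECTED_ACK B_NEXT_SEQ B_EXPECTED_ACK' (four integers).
After event 0: A_seq=5000 A_ack=2059 B_seq=2059 B_ack=5000
After event 1: A_seq=5029 A_ack=2059 B_seq=2059 B_ack=5000
After event 2: A_seq=5147 A_ack=2059 B_seq=2059 B_ack=5000
After event 3: A_seq=5247 A_ack=2059 B_seq=2059 B_ack=5000
After event 4: A_seq=5247 A_ack=2087 B_seq=2087 B_ack=5000
After event 5: A_seq=5247 A_ack=2106 B_seq=2106 B_ack=5000
After event 6: A_seq=5247 A_ack=2106 B_seq=2106 B_ack=5000

5247 2106 2106 5000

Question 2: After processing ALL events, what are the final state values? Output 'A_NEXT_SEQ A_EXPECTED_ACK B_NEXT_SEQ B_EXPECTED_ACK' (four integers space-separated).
After event 0: A_seq=5000 A_ack=2059 B_seq=2059 B_ack=5000
After event 1: A_seq=5029 A_ack=2059 B_seq=2059 B_ack=5000
After event 2: A_seq=5147 A_ack=2059 B_seq=2059 B_ack=5000
After event 3: A_seq=5247 A_ack=2059 B_seq=2059 B_ack=5000
After event 4: A_seq=5247 A_ack=2087 B_seq=2087 B_ack=5000
After event 5: A_seq=5247 A_ack=2106 B_seq=2106 B_ack=5000
After event 6: A_seq=5247 A_ack=2106 B_seq=2106 B_ack=5000
After event 7: A_seq=5247 A_ack=2294 B_seq=2294 B_ack=5000

Answer: 5247 2294 2294 5000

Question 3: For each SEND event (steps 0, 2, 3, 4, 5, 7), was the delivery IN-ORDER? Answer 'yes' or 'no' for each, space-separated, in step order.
Step 0: SEND seq=2000 -> in-order
Step 2: SEND seq=5029 -> out-of-order
Step 3: SEND seq=5147 -> out-of-order
Step 4: SEND seq=2059 -> in-order
Step 5: SEND seq=2087 -> in-order
Step 7: SEND seq=2106 -> in-order

Answer: yes no no yes yes yes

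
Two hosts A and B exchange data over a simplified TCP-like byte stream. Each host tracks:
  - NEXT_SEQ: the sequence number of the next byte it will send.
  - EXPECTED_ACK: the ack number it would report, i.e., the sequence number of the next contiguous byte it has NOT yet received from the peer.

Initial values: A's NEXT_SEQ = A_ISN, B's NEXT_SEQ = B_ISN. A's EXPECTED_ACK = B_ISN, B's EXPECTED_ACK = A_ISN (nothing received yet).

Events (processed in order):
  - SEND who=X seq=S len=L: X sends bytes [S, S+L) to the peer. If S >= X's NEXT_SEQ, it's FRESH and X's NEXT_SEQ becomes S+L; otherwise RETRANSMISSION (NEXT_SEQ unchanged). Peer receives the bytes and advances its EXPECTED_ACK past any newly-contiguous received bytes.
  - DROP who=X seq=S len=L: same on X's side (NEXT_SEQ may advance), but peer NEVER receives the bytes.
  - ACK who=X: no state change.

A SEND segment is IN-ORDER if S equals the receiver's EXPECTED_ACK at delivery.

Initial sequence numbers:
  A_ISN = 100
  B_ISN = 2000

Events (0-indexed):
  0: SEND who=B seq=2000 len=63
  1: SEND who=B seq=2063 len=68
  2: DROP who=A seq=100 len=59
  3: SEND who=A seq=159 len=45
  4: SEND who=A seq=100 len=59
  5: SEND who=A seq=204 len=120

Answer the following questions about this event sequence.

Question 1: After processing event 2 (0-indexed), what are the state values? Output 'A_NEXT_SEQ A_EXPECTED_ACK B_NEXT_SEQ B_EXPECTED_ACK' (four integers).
After event 0: A_seq=100 A_ack=2063 B_seq=2063 B_ack=100
After event 1: A_seq=100 A_ack=2131 B_seq=2131 B_ack=100
After event 2: A_seq=159 A_ack=2131 B_seq=2131 B_ack=100

159 2131 2131 100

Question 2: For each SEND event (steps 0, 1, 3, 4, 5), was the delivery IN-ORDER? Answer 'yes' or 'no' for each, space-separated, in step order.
Step 0: SEND seq=2000 -> in-order
Step 1: SEND seq=2063 -> in-order
Step 3: SEND seq=159 -> out-of-order
Step 4: SEND seq=100 -> in-order
Step 5: SEND seq=204 -> in-order

Answer: yes yes no yes yes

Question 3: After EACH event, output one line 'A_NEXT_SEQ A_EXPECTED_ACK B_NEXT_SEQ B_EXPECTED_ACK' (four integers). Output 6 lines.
100 2063 2063 100
100 2131 2131 100
159 2131 2131 100
204 2131 2131 100
204 2131 2131 204
324 2131 2131 324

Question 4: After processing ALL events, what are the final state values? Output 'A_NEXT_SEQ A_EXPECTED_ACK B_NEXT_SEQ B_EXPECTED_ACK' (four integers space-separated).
After event 0: A_seq=100 A_ack=2063 B_seq=2063 B_ack=100
After event 1: A_seq=100 A_ack=2131 B_seq=2131 B_ack=100
After event 2: A_seq=159 A_ack=2131 B_seq=2131 B_ack=100
After event 3: A_seq=204 A_ack=2131 B_seq=2131 B_ack=100
After event 4: A_seq=204 A_ack=2131 B_seq=2131 B_ack=204
After event 5: A_seq=324 A_ack=2131 B_seq=2131 B_ack=324

Answer: 324 2131 2131 324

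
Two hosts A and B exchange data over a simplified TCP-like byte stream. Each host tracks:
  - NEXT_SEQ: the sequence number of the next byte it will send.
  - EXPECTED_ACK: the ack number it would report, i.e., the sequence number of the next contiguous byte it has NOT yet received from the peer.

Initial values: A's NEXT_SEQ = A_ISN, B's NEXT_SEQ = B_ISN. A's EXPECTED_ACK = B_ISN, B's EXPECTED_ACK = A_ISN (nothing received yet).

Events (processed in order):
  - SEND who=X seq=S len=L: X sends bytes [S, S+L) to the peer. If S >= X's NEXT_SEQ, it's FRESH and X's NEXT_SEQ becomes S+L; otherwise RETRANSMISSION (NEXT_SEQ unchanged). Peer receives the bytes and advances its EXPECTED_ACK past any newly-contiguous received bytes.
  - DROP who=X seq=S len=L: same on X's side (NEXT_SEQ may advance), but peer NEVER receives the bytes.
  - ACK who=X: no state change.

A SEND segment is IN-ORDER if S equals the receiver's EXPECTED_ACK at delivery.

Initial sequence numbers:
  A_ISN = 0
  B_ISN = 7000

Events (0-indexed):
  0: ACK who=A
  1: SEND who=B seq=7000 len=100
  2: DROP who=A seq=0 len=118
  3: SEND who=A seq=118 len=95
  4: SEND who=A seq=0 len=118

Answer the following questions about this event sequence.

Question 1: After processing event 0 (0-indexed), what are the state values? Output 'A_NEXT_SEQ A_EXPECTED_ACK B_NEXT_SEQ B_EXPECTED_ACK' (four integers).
After event 0: A_seq=0 A_ack=7000 B_seq=7000 B_ack=0

0 7000 7000 0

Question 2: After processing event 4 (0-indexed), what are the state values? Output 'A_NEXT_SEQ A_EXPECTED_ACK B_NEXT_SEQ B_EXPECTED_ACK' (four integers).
After event 0: A_seq=0 A_ack=7000 B_seq=7000 B_ack=0
After event 1: A_seq=0 A_ack=7100 B_seq=7100 B_ack=0
After event 2: A_seq=118 A_ack=7100 B_seq=7100 B_ack=0
After event 3: A_seq=213 A_ack=7100 B_seq=7100 B_ack=0
After event 4: A_seq=213 A_ack=7100 B_seq=7100 B_ack=213

213 7100 7100 213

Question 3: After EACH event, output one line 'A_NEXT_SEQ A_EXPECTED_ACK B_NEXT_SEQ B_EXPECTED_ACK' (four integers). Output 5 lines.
0 7000 7000 0
0 7100 7100 0
118 7100 7100 0
213 7100 7100 0
213 7100 7100 213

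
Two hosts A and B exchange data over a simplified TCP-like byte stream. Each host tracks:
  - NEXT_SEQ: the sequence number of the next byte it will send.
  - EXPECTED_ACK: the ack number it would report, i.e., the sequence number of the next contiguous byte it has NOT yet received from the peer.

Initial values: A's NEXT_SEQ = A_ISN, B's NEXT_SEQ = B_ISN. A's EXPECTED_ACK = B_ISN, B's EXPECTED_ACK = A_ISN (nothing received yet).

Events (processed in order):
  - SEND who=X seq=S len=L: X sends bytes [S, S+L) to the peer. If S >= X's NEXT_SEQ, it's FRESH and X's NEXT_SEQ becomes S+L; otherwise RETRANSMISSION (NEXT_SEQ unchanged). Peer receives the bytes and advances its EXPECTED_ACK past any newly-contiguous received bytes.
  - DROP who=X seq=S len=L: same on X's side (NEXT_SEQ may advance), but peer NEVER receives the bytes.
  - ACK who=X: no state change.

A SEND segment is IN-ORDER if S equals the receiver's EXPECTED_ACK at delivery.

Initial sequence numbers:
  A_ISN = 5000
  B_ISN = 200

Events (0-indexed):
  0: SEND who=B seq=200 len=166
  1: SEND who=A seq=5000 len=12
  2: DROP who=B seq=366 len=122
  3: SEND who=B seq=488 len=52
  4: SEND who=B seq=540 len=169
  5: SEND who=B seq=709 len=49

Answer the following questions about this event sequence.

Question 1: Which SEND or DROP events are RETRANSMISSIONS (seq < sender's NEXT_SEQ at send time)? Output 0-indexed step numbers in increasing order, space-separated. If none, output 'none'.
Step 0: SEND seq=200 -> fresh
Step 1: SEND seq=5000 -> fresh
Step 2: DROP seq=366 -> fresh
Step 3: SEND seq=488 -> fresh
Step 4: SEND seq=540 -> fresh
Step 5: SEND seq=709 -> fresh

Answer: none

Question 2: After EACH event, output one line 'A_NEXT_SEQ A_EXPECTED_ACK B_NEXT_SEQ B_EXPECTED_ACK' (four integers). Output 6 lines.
5000 366 366 5000
5012 366 366 5012
5012 366 488 5012
5012 366 540 5012
5012 366 709 5012
5012 366 758 5012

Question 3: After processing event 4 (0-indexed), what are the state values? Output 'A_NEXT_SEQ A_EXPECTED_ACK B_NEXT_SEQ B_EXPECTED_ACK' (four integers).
After event 0: A_seq=5000 A_ack=366 B_seq=366 B_ack=5000
After event 1: A_seq=5012 A_ack=366 B_seq=366 B_ack=5012
After event 2: A_seq=5012 A_ack=366 B_seq=488 B_ack=5012
After event 3: A_seq=5012 A_ack=366 B_seq=540 B_ack=5012
After event 4: A_seq=5012 A_ack=366 B_seq=709 B_ack=5012

5012 366 709 5012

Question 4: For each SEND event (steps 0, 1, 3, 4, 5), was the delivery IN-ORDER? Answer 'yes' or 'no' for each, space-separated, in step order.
Answer: yes yes no no no

Derivation:
Step 0: SEND seq=200 -> in-order
Step 1: SEND seq=5000 -> in-order
Step 3: SEND seq=488 -> out-of-order
Step 4: SEND seq=540 -> out-of-order
Step 5: SEND seq=709 -> out-of-order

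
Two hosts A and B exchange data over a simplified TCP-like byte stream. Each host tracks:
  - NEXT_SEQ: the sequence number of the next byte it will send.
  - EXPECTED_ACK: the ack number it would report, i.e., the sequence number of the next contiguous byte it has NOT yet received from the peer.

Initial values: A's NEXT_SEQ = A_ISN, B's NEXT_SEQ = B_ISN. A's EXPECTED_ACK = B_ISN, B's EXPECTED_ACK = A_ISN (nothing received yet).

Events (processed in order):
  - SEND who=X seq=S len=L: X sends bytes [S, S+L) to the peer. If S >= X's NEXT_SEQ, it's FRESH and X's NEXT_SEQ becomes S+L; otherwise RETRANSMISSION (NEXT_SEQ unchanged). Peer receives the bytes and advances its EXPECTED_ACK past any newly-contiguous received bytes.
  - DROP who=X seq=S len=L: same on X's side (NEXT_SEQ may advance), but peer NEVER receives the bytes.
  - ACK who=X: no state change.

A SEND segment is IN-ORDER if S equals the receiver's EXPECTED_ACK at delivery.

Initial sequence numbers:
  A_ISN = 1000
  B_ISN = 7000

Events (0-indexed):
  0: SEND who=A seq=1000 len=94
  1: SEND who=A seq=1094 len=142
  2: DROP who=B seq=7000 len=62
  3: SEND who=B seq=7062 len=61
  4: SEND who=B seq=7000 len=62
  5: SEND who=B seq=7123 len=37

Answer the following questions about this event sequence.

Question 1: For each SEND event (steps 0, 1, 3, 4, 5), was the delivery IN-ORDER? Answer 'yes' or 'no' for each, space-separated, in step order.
Answer: yes yes no yes yes

Derivation:
Step 0: SEND seq=1000 -> in-order
Step 1: SEND seq=1094 -> in-order
Step 3: SEND seq=7062 -> out-of-order
Step 4: SEND seq=7000 -> in-order
Step 5: SEND seq=7123 -> in-order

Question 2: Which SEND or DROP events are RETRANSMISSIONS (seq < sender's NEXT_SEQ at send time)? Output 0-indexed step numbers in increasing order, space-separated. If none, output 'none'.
Answer: 4

Derivation:
Step 0: SEND seq=1000 -> fresh
Step 1: SEND seq=1094 -> fresh
Step 2: DROP seq=7000 -> fresh
Step 3: SEND seq=7062 -> fresh
Step 4: SEND seq=7000 -> retransmit
Step 5: SEND seq=7123 -> fresh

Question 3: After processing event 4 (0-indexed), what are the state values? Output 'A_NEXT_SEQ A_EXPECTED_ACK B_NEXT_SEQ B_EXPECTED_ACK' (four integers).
After event 0: A_seq=1094 A_ack=7000 B_seq=7000 B_ack=1094
After event 1: A_seq=1236 A_ack=7000 B_seq=7000 B_ack=1236
After event 2: A_seq=1236 A_ack=7000 B_seq=7062 B_ack=1236
After event 3: A_seq=1236 A_ack=7000 B_seq=7123 B_ack=1236
After event 4: A_seq=1236 A_ack=7123 B_seq=7123 B_ack=1236

1236 7123 7123 1236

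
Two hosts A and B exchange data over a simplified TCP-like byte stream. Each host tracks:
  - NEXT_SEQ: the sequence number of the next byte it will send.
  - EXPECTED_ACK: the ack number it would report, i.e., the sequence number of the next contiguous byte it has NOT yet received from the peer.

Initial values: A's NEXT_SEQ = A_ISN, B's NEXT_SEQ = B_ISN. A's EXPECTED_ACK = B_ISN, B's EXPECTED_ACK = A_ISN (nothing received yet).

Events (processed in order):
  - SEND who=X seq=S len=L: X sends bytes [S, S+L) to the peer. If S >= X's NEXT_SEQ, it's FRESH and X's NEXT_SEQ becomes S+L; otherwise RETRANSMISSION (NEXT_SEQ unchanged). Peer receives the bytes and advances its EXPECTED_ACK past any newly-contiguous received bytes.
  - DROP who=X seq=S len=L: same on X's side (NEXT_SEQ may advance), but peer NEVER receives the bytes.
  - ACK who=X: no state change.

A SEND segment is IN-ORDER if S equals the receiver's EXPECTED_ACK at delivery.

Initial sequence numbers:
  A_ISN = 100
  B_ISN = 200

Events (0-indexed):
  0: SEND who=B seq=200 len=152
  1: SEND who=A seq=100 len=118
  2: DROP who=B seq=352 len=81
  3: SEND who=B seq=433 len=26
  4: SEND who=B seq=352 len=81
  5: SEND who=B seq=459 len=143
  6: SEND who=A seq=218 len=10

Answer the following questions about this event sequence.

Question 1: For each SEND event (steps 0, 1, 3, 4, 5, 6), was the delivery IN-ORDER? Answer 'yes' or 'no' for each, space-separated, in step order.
Answer: yes yes no yes yes yes

Derivation:
Step 0: SEND seq=200 -> in-order
Step 1: SEND seq=100 -> in-order
Step 3: SEND seq=433 -> out-of-order
Step 4: SEND seq=352 -> in-order
Step 5: SEND seq=459 -> in-order
Step 6: SEND seq=218 -> in-order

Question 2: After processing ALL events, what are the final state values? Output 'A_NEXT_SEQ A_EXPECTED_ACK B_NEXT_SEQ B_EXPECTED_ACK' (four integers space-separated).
After event 0: A_seq=100 A_ack=352 B_seq=352 B_ack=100
After event 1: A_seq=218 A_ack=352 B_seq=352 B_ack=218
After event 2: A_seq=218 A_ack=352 B_seq=433 B_ack=218
After event 3: A_seq=218 A_ack=352 B_seq=459 B_ack=218
After event 4: A_seq=218 A_ack=459 B_seq=459 B_ack=218
After event 5: A_seq=218 A_ack=602 B_seq=602 B_ack=218
After event 6: A_seq=228 A_ack=602 B_seq=602 B_ack=228

Answer: 228 602 602 228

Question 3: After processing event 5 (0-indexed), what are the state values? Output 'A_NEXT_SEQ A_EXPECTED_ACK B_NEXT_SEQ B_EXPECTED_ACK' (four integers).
After event 0: A_seq=100 A_ack=352 B_seq=352 B_ack=100
After event 1: A_seq=218 A_ack=352 B_seq=352 B_ack=218
After event 2: A_seq=218 A_ack=352 B_seq=433 B_ack=218
After event 3: A_seq=218 A_ack=352 B_seq=459 B_ack=218
After event 4: A_seq=218 A_ack=459 B_seq=459 B_ack=218
After event 5: A_seq=218 A_ack=602 B_seq=602 B_ack=218

218 602 602 218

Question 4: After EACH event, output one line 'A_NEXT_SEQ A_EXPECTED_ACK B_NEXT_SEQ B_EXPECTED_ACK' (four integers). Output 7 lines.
100 352 352 100
218 352 352 218
218 352 433 218
218 352 459 218
218 459 459 218
218 602 602 218
228 602 602 228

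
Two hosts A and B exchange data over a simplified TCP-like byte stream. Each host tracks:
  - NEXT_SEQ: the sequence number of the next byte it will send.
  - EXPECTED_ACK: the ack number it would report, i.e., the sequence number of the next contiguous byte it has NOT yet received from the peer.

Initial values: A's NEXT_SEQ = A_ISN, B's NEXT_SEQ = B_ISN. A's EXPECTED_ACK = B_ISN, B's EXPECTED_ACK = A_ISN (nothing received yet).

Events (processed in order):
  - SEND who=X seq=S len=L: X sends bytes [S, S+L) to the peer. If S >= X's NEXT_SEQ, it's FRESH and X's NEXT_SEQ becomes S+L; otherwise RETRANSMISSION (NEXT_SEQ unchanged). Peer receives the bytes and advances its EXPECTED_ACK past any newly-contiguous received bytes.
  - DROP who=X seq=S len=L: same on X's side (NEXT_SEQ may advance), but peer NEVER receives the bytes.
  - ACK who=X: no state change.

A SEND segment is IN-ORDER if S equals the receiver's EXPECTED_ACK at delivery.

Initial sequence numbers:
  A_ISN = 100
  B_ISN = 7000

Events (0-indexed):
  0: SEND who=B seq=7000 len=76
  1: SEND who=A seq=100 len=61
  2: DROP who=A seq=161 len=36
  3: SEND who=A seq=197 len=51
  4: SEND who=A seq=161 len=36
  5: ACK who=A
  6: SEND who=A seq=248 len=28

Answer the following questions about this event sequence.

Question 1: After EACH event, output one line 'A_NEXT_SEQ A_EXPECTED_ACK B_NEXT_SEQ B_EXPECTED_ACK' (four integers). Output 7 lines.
100 7076 7076 100
161 7076 7076 161
197 7076 7076 161
248 7076 7076 161
248 7076 7076 248
248 7076 7076 248
276 7076 7076 276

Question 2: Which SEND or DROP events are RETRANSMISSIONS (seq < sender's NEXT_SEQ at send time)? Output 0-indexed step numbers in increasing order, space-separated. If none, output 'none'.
Answer: 4

Derivation:
Step 0: SEND seq=7000 -> fresh
Step 1: SEND seq=100 -> fresh
Step 2: DROP seq=161 -> fresh
Step 3: SEND seq=197 -> fresh
Step 4: SEND seq=161 -> retransmit
Step 6: SEND seq=248 -> fresh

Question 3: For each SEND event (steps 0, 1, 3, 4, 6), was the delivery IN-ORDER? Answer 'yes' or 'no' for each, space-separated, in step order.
Answer: yes yes no yes yes

Derivation:
Step 0: SEND seq=7000 -> in-order
Step 1: SEND seq=100 -> in-order
Step 3: SEND seq=197 -> out-of-order
Step 4: SEND seq=161 -> in-order
Step 6: SEND seq=248 -> in-order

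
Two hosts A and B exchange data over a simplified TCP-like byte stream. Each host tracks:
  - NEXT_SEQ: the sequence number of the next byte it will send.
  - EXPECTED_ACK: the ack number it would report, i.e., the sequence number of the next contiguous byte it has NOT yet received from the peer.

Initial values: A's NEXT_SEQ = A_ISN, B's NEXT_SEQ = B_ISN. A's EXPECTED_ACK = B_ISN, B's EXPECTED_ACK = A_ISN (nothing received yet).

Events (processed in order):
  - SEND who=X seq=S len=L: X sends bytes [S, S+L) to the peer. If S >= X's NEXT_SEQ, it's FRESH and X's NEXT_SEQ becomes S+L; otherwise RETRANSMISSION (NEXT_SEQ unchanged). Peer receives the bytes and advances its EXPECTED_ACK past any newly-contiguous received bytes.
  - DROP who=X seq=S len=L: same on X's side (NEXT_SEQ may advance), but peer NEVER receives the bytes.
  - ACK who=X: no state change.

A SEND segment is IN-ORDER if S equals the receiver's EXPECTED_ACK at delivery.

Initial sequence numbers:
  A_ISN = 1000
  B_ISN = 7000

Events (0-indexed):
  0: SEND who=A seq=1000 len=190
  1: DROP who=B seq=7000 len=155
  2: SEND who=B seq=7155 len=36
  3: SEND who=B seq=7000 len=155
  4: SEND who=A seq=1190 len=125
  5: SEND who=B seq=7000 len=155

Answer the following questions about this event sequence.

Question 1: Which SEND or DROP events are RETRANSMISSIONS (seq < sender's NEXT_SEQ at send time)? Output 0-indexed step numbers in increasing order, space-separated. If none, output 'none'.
Answer: 3 5

Derivation:
Step 0: SEND seq=1000 -> fresh
Step 1: DROP seq=7000 -> fresh
Step 2: SEND seq=7155 -> fresh
Step 3: SEND seq=7000 -> retransmit
Step 4: SEND seq=1190 -> fresh
Step 5: SEND seq=7000 -> retransmit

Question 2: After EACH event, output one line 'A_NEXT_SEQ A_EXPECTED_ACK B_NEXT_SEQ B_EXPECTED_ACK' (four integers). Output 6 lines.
1190 7000 7000 1190
1190 7000 7155 1190
1190 7000 7191 1190
1190 7191 7191 1190
1315 7191 7191 1315
1315 7191 7191 1315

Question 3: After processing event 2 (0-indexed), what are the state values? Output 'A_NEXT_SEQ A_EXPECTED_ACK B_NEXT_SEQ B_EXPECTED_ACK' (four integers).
After event 0: A_seq=1190 A_ack=7000 B_seq=7000 B_ack=1190
After event 1: A_seq=1190 A_ack=7000 B_seq=7155 B_ack=1190
After event 2: A_seq=1190 A_ack=7000 B_seq=7191 B_ack=1190

1190 7000 7191 1190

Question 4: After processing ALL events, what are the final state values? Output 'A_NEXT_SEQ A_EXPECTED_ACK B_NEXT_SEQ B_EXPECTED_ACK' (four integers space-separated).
After event 0: A_seq=1190 A_ack=7000 B_seq=7000 B_ack=1190
After event 1: A_seq=1190 A_ack=7000 B_seq=7155 B_ack=1190
After event 2: A_seq=1190 A_ack=7000 B_seq=7191 B_ack=1190
After event 3: A_seq=1190 A_ack=7191 B_seq=7191 B_ack=1190
After event 4: A_seq=1315 A_ack=7191 B_seq=7191 B_ack=1315
After event 5: A_seq=1315 A_ack=7191 B_seq=7191 B_ack=1315

Answer: 1315 7191 7191 1315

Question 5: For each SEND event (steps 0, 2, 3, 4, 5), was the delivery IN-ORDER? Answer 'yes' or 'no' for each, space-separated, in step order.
Answer: yes no yes yes no

Derivation:
Step 0: SEND seq=1000 -> in-order
Step 2: SEND seq=7155 -> out-of-order
Step 3: SEND seq=7000 -> in-order
Step 4: SEND seq=1190 -> in-order
Step 5: SEND seq=7000 -> out-of-order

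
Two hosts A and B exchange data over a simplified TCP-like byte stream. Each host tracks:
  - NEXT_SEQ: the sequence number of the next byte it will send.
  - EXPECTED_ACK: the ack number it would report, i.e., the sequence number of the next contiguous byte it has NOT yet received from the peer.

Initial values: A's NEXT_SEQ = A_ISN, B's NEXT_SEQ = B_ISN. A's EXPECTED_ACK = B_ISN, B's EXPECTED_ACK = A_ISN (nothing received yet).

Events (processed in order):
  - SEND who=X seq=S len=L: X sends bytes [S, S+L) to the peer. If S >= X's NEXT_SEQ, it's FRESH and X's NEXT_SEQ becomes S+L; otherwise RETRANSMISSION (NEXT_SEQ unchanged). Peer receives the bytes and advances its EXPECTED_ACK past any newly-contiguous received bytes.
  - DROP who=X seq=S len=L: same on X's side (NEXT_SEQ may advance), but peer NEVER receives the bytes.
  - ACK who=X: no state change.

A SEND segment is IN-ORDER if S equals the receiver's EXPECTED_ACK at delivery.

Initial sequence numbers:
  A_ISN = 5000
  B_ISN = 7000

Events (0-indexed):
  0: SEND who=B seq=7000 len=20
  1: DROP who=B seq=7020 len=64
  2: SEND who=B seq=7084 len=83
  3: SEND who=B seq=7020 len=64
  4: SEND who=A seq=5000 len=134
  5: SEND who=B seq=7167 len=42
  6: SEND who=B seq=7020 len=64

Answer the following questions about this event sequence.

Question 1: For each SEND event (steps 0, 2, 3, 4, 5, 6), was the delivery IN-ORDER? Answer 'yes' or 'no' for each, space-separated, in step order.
Answer: yes no yes yes yes no

Derivation:
Step 0: SEND seq=7000 -> in-order
Step 2: SEND seq=7084 -> out-of-order
Step 3: SEND seq=7020 -> in-order
Step 4: SEND seq=5000 -> in-order
Step 5: SEND seq=7167 -> in-order
Step 6: SEND seq=7020 -> out-of-order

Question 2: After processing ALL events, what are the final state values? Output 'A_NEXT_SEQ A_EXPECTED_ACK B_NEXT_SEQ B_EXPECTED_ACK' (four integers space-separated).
Answer: 5134 7209 7209 5134

Derivation:
After event 0: A_seq=5000 A_ack=7020 B_seq=7020 B_ack=5000
After event 1: A_seq=5000 A_ack=7020 B_seq=7084 B_ack=5000
After event 2: A_seq=5000 A_ack=7020 B_seq=7167 B_ack=5000
After event 3: A_seq=5000 A_ack=7167 B_seq=7167 B_ack=5000
After event 4: A_seq=5134 A_ack=7167 B_seq=7167 B_ack=5134
After event 5: A_seq=5134 A_ack=7209 B_seq=7209 B_ack=5134
After event 6: A_seq=5134 A_ack=7209 B_seq=7209 B_ack=5134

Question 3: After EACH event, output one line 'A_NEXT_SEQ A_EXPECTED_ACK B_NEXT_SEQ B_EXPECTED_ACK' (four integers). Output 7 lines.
5000 7020 7020 5000
5000 7020 7084 5000
5000 7020 7167 5000
5000 7167 7167 5000
5134 7167 7167 5134
5134 7209 7209 5134
5134 7209 7209 5134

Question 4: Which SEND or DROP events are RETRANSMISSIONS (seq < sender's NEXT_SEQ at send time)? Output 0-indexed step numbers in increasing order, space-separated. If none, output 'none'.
Step 0: SEND seq=7000 -> fresh
Step 1: DROP seq=7020 -> fresh
Step 2: SEND seq=7084 -> fresh
Step 3: SEND seq=7020 -> retransmit
Step 4: SEND seq=5000 -> fresh
Step 5: SEND seq=7167 -> fresh
Step 6: SEND seq=7020 -> retransmit

Answer: 3 6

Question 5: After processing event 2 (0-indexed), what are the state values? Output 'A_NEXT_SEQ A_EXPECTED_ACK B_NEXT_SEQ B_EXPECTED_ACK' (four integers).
After event 0: A_seq=5000 A_ack=7020 B_seq=7020 B_ack=5000
After event 1: A_seq=5000 A_ack=7020 B_seq=7084 B_ack=5000
After event 2: A_seq=5000 A_ack=7020 B_seq=7167 B_ack=5000

5000 7020 7167 5000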